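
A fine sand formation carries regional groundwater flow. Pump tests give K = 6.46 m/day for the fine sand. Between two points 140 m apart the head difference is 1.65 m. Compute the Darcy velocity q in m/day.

Hydraulic gradient i = Δh / L = 1.65 / 140 = 0.01179.
Specific discharge q = K · i = 6.460 × 0.01179 = 0.07614 m/day.

0.0761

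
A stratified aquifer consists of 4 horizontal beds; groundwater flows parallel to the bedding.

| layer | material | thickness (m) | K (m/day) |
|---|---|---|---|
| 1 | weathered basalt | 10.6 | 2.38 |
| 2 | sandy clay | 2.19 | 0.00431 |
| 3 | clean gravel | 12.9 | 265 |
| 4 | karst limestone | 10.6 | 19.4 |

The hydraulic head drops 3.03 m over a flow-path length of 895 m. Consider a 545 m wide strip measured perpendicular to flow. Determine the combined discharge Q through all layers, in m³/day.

Flow is parallel to layering, so each bed carries its own Darcy discharge and the transmissivities add.
Σ(K_i·b_i) = 2.38×10.6 + 0.00431×2.19 + 265×12.9 + 19.4×10.6 = 3649 m²/day.
Hydraulic gradient i = Δh / L = 3.03 / 895 = 0.003385.
Q = Σ(K_i·b_i) · W · i = 3649 × 545 × 0.003385 = 6733 m³/day.

6730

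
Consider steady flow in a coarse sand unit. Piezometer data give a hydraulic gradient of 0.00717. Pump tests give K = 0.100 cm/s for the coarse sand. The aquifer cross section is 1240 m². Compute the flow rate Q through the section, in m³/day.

768

Convert K: 0.100 cm/s × 864 = 86.40 m/day.
Hydraulic gradient i = 0.00717.
Darcy's law: Q = K · A · i = 86.40 × 1240 × 0.007170 = 768.2 m³/day.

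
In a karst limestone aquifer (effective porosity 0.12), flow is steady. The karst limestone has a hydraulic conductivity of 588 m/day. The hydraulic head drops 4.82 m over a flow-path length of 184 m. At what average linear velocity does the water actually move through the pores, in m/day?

Hydraulic gradient i = Δh / L = 4.82 / 184 = 0.02620.
Darcy flux q = K · i = 588.0 × 0.02620 = 15.40 m/day.
Seepage velocity v = q / n_e = 15.40 / 0.12 = 128.4 m/day.

128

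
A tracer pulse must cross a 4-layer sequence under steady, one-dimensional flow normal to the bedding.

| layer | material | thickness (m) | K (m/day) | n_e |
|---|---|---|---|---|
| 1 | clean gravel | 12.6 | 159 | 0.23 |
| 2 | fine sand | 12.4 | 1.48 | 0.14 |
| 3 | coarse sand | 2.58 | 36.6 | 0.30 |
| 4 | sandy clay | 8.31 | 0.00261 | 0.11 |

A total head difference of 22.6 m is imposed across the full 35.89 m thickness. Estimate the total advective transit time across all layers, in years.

With flow normal to the layers, continuity requires the same specific discharge q through every layer.
Σ(b_i/K_i) = 12.6/159 + 12.4/1.48 + 2.58/36.6 + 8.31/0.00261 = 3192 d.
q = Δh / Σ(b_i/K_i) = 22.6 / 3192 = 0.007079 m/day.
In each layer the seepage velocity is v_i = q/n_i, so the layer transit time is t_i = b_i·n_i / q:
  layer 1 (clean gravel): t_1 = 12.6 × 0.23 / 0.007079 = 409.4 d
  layer 2 (fine sand): t_2 = 12.4 × 0.14 / 0.007079 = 245.2 d
  layer 3 (coarse sand): t_3 = 2.58 × 0.30 / 0.007079 = 109.3 d
  layer 4 (sandy clay): t_4 = 8.31 × 0.11 / 0.007079 = 129.1 d
Total t = Σ t_i = 893.0 days = 2.445 years.

2.45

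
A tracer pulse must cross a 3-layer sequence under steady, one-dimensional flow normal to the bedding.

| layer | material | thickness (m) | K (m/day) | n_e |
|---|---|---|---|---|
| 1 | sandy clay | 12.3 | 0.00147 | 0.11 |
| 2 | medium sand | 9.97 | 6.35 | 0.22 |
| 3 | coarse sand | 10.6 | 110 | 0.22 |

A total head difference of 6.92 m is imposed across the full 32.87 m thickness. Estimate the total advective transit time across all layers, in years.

With flow normal to the layers, continuity requires the same specific discharge q through every layer.
Σ(b_i/K_i) = 12.3/0.00147 + 9.97/6.35 + 10.6/110 = 8369 d.
q = Δh / Σ(b_i/K_i) = 6.92 / 8369 = 0.0008269 m/day.
In each layer the seepage velocity is v_i = q/n_i, so the layer transit time is t_i = b_i·n_i / q:
  layer 1 (sandy clay): t_1 = 12.3 × 0.11 / 0.0008269 = 1636 d
  layer 2 (medium sand): t_2 = 9.97 × 0.22 / 0.0008269 = 2653 d
  layer 3 (coarse sand): t_3 = 10.6 × 0.22 / 0.0008269 = 2820 d
Total t = Σ t_i = 7109 days = 19.46 years.

19.5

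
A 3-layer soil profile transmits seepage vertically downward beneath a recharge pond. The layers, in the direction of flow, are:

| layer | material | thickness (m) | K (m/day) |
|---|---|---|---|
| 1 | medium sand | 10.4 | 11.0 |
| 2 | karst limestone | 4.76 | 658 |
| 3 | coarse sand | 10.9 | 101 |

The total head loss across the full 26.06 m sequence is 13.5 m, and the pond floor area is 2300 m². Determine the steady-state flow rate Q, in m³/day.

29300

Flow is perpendicular to layering, so the layers act in series and the equivalent K is the thickness-weighted harmonic mean.
Total thickness L = 10.4 + 4.76 + 10.9 = 26.06 m.
Σ(b_i/K_i) = 10.4/11.0 + 4.76/658 + 10.9/101 = 1.061 d.
K_eq = L / Σ(b_i/K_i) = 26.06 / 1.061 = 24.57 m/day.
Q = K_eq · A · (Δh/L) = 24.57 × 2300 × (13.5/26.06) = 29276 m³/day.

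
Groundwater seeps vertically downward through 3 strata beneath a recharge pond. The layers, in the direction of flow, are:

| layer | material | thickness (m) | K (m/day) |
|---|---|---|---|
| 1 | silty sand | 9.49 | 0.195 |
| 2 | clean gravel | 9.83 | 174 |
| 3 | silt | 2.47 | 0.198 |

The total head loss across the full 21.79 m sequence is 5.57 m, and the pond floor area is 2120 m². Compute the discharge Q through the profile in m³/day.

Flow is perpendicular to layering, so the layers act in series and the equivalent K is the thickness-weighted harmonic mean.
Total thickness L = 9.49 + 9.83 + 2.47 = 21.79 m.
Σ(b_i/K_i) = 9.49/0.195 + 9.83/174 + 2.47/0.198 = 61.20 d.
K_eq = L / Σ(b_i/K_i) = 21.79 / 61.20 = 0.3561 m/day.
Q = K_eq · A · (Δh/L) = 0.3561 × 2120 × (5.57/21.79) = 193.0 m³/day.

193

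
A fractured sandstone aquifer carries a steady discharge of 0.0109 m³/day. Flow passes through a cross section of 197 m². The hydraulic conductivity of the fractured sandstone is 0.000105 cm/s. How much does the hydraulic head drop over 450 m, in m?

Convert K: 0.000105 cm/s × 864 = 0.09072 m/day.
From Q = K·A·i, i = Q / (K·A) = 0.0109 / (0.09072 × 197.0) = 0.0006099.
Head loss Δh = i · L = 0.0006099 × 450 = 0.2745 m.

0.274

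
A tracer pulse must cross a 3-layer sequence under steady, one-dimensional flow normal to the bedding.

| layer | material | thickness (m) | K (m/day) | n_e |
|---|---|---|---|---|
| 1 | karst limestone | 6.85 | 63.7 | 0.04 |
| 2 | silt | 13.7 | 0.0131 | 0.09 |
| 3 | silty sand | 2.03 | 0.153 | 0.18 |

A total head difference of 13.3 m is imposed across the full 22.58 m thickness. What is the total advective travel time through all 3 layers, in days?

With flow normal to the layers, continuity requires the same specific discharge q through every layer.
Σ(b_i/K_i) = 6.85/63.7 + 13.7/0.0131 + 2.03/0.153 = 1059 d.
q = Δh / Σ(b_i/K_i) = 13.3 / 1059 = 0.01256 m/day.
In each layer the seepage velocity is v_i = q/n_i, so the layer transit time is t_i = b_i·n_i / q:
  layer 1 (karst limestone): t_1 = 6.85 × 0.04 / 0.01256 = 21.82 d
  layer 2 (silt): t_2 = 13.7 × 0.09 / 0.01256 = 98.19 d
  layer 3 (silty sand): t_3 = 2.03 × 0.18 / 0.01256 = 29.10 d
Total t = Σ t_i = 149.1 days.

149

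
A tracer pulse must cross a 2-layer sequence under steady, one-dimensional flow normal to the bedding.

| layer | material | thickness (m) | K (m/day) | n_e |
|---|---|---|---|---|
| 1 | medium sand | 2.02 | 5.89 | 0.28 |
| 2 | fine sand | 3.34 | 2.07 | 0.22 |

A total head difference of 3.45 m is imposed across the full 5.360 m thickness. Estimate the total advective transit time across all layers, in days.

0.737

With flow normal to the layers, continuity requires the same specific discharge q through every layer.
Σ(b_i/K_i) = 2.02/5.89 + 3.34/2.07 = 1.956 d.
q = Δh / Σ(b_i/K_i) = 3.45 / 1.956 = 1.763 m/day.
In each layer the seepage velocity is v_i = q/n_i, so the layer transit time is t_i = b_i·n_i / q:
  layer 1 (medium sand): t_1 = 2.02 × 0.28 / 1.763 = 0.3207 d
  layer 2 (fine sand): t_2 = 3.34 × 0.22 / 1.763 = 0.4167 d
Total t = Σ t_i = 0.7375 days.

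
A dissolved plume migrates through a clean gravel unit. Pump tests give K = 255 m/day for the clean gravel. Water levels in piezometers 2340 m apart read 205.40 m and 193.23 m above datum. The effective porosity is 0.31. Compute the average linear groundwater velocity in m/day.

4.28

Hydraulic gradient i = (205.40 − 193.23) / 2340 = 12.17 / 2340 = 0.005201.
Darcy flux q = K · i = 255.0 × 0.005201 = 1.326 m/day.
Seepage velocity v = q / n_e = 1.326 / 0.31 = 4.278 m/day.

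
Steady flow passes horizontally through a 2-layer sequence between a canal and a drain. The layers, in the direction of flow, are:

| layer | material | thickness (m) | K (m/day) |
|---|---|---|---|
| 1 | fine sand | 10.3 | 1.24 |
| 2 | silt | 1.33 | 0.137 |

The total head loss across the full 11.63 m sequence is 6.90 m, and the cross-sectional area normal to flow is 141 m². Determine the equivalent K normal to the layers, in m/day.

Flow is perpendicular to layering, so the layers act in series and the equivalent K is the thickness-weighted harmonic mean.
Total thickness L = 10.3 + 1.33 = 11.63 m.
Σ(b_i/K_i) = 10.3/1.24 + 1.33/0.137 = 18.01 d.
K_eq = L / Σ(b_i/K_i) = 11.63 / 18.01 = 0.6456 m/day.

0.646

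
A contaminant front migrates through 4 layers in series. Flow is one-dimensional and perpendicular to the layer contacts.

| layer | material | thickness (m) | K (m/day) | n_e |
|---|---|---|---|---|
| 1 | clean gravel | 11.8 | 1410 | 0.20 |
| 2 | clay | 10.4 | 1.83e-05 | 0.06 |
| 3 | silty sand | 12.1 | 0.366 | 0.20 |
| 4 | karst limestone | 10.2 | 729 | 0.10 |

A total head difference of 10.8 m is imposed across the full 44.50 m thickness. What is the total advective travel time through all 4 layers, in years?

926

With flow normal to the layers, continuity requires the same specific discharge q through every layer.
Σ(b_i/K_i) = 11.8/1410 + 10.4/1.83e-05 + 12.1/0.366 + 10.2/729 = 5.683e+05 d.
q = Δh / Σ(b_i/K_i) = 10.8 / 5.683e+05 = 1.900e-05 m/day.
In each layer the seepage velocity is v_i = q/n_i, so the layer transit time is t_i = b_i·n_i / q:
  layer 1 (clean gravel): t_1 = 11.8 × 0.20 / 1.900e-05 = 1.242e+05 d
  layer 2 (clay): t_2 = 10.4 × 0.06 / 1.900e-05 = 32837 d
  layer 3 (silty sand): t_3 = 12.1 × 0.20 / 1.900e-05 = 1.274e+05 d
  layer 4 (karst limestone): t_4 = 10.2 × 0.10 / 1.900e-05 = 53676 d
Total t = Σ t_i = 3.381e+05 days = 925.5 years.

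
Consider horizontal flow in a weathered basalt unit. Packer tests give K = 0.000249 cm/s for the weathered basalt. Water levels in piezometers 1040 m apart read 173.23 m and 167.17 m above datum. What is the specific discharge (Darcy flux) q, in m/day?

0.00125

Convert K: 0.000249 cm/s × 864 = 0.2151 m/day.
Hydraulic gradient i = (173.23 − 167.17) / 1040 = 6.06 / 1040 = 0.005827.
Specific discharge q = K · i = 0.2151 × 0.005827 = 0.001254 m/day.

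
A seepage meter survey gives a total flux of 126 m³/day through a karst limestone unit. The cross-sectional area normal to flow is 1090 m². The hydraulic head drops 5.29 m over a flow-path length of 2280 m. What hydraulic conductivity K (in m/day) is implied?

Hydraulic gradient i = Δh / L = 5.29 / 2280 = 0.002320.
From Q = K·A·i, K = Q / (A·i) = 126 / (1090 × 0.002320) = 49.82 m/day.

49.8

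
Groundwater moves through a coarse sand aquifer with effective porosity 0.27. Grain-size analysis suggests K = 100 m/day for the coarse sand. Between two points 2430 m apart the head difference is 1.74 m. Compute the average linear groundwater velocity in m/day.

0.265

Hydraulic gradient i = Δh / L = 1.74 / 2430 = 0.0007160.
Darcy flux q = K · i = 100.0 × 0.0007160 = 0.07160 m/day.
Seepage velocity v = q / n_e = 0.07160 / 0.27 = 0.2652 m/day.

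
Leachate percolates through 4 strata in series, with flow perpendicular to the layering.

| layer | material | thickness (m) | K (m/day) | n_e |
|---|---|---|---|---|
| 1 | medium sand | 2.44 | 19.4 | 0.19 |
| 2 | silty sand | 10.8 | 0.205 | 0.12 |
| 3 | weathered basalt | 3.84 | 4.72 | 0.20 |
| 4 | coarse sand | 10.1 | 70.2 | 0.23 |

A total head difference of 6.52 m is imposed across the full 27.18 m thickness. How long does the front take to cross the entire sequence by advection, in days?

With flow normal to the layers, continuity requires the same specific discharge q through every layer.
Σ(b_i/K_i) = 2.44/19.4 + 10.8/0.205 + 3.84/4.72 + 10.1/70.2 = 53.77 d.
q = Δh / Σ(b_i/K_i) = 6.52 / 53.77 = 0.1213 m/day.
In each layer the seepage velocity is v_i = q/n_i, so the layer transit time is t_i = b_i·n_i / q:
  layer 1 (medium sand): t_1 = 2.44 × 0.19 / 0.1213 = 3.823 d
  layer 2 (silty sand): t_2 = 10.8 × 0.12 / 0.1213 = 10.69 d
  layer 3 (weathered basalt): t_3 = 3.84 × 0.20 / 0.1213 = 6.333 d
  layer 4 (coarse sand): t_4 = 10.1 × 0.23 / 0.1213 = 19.16 d
Total t = Σ t_i = 40.00 days.

40.0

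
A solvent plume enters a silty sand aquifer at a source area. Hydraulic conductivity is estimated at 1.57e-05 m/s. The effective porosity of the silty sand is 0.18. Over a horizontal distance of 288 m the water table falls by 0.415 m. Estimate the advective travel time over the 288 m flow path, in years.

72.6

Convert K: 1.57e-05 m/s × 86400 = 1.356 m/day.
Hydraulic gradient i = Δh / L = 0.415 / 288 = 0.001441.
Darcy flux q = K · i = 1.356 × 0.001441 = 0.001955 m/day.
Seepage velocity v = q / n_e = 0.001955 / 0.18 = 0.01086 m/day.
Travel time t = L / v = 288 / 0.01086 = 26521 days = 72.61 years.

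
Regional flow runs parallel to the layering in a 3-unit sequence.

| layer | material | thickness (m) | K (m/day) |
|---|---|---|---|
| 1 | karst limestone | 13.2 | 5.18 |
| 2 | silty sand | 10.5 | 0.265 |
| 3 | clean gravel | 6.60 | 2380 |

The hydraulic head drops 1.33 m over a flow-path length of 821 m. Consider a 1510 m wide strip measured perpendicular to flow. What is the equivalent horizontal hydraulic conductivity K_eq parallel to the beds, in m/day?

Flow is parallel to layering, so each bed carries its own Darcy discharge and the transmissivities add.
Σ(K_i·b_i) = 5.18×13.2 + 0.265×10.5 + 2380×6.60 = 15779 m²/day.
Total thickness b = 30.30 m, so K_eq = Σ(K_i·b_i)/b = 520.8 m/day.

521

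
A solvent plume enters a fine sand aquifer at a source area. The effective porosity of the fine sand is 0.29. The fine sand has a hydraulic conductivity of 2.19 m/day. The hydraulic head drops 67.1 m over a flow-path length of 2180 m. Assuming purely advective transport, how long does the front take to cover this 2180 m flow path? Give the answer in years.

25.7

Hydraulic gradient i = Δh / L = 67.1 / 2180 = 0.03078.
Darcy flux q = K · i = 2.190 × 0.03078 = 0.06741 m/day.
Seepage velocity v = q / n_e = 0.06741 / 0.29 = 0.2324 m/day.
Travel time t = L / v = 2180 / 0.2324 = 9379 days = 25.68 years.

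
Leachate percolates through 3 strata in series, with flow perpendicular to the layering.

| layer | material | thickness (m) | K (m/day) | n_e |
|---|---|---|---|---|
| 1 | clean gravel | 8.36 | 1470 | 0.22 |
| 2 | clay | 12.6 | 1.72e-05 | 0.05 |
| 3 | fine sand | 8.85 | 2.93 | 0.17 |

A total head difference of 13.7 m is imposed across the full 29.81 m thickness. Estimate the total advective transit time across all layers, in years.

With flow normal to the layers, continuity requires the same specific discharge q through every layer.
Σ(b_i/K_i) = 8.36/1470 + 12.6/1.72e-05 + 8.85/2.93 = 7.326e+05 d.
q = Δh / Σ(b_i/K_i) = 13.7 / 7.326e+05 = 1.870e-05 m/day.
In each layer the seepage velocity is v_i = q/n_i, so the layer transit time is t_i = b_i·n_i / q:
  layer 1 (clean gravel): t_1 = 8.36 × 0.22 / 1.870e-05 = 98345 d
  layer 2 (clay): t_2 = 12.6 × 0.05 / 1.870e-05 = 33687 d
  layer 3 (fine sand): t_3 = 8.85 × 0.17 / 1.870e-05 = 80448 d
Total t = Σ t_i = 2.125e+05 days = 581.7 years.

582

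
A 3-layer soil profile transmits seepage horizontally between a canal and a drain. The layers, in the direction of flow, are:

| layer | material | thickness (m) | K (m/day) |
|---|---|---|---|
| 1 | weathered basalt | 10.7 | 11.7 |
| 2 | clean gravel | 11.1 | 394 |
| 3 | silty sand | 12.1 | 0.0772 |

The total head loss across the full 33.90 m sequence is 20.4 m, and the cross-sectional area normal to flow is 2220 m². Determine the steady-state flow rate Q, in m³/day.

Flow is perpendicular to layering, so the layers act in series and the equivalent K is the thickness-weighted harmonic mean.
Total thickness L = 10.7 + 11.1 + 12.1 = 33.90 m.
Σ(b_i/K_i) = 10.7/11.7 + 11.1/394 + 12.1/0.0772 = 157.7 d.
K_eq = L / Σ(b_i/K_i) = 33.90 / 157.7 = 0.2150 m/day.
Q = K_eq · A · (Δh/L) = 0.2150 × 2220 × (20.4/33.90) = 287.2 m³/day.

287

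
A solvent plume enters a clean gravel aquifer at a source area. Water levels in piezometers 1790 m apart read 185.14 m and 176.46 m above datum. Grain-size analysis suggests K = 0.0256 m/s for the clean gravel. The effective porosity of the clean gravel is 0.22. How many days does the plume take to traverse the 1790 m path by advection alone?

36.7

Convert K: 0.0256 m/s × 86400 = 2212 m/day.
Hydraulic gradient i = (185.14 − 176.46) / 1790 = 8.68 / 1790 = 0.004849.
Darcy flux q = K · i = 2212 × 0.004849 = 10.73 m/day.
Seepage velocity v = q / n_e = 10.73 / 0.22 = 48.75 m/day.
Travel time t = L / v = 1790 / 48.75 = 36.72 days.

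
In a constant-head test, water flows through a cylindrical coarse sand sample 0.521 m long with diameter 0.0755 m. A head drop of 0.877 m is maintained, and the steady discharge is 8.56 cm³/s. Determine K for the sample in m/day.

98.1

Cross-sectional area A = π·(d/2)² = π × (0.0755/2)² = 0.004477 m².
Convert discharge: 8.56 cm³/s = 8.560e-06 m³/s.
Darcy's law rearranged: K = Q·L / (A·Δh) = 8.560e-06 × 0.521 / (0.004477 × 0.877) = 0.001136 m/s = 98.14 m/day.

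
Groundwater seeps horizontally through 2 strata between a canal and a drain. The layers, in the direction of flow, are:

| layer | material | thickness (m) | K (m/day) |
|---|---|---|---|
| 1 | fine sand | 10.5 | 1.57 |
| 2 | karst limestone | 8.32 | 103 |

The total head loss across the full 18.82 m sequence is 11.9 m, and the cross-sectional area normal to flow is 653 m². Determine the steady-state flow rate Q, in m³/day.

1150

Flow is perpendicular to layering, so the layers act in series and the equivalent K is the thickness-weighted harmonic mean.
Total thickness L = 10.5 + 8.32 = 18.82 m.
Σ(b_i/K_i) = 10.5/1.57 + 8.32/103 = 6.769 d.
K_eq = L / Σ(b_i/K_i) = 18.82 / 6.769 = 2.780 m/day.
Q = K_eq · A · (Δh/L) = 2.780 × 653 × (11.9/18.82) = 1148 m³/day.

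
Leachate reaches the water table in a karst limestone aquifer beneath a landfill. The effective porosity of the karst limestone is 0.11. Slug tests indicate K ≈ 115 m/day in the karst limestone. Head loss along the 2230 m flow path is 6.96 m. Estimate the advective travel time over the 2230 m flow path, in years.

1.87

Hydraulic gradient i = Δh / L = 6.96 / 2230 = 0.003121.
Darcy flux q = K · i = 115.0 × 0.003121 = 0.3589 m/day.
Seepage velocity v = q / n_e = 0.3589 / 0.11 = 3.263 m/day.
Travel time t = L / v = 2230 / 3.263 = 683.4 days = 1.871 years.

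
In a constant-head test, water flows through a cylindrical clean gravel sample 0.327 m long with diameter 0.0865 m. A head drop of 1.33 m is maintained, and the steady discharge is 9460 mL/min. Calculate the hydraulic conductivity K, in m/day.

570

Cross-sectional area A = π·(d/2)² = π × (0.0865/2)² = 0.005877 m².
Convert discharge: 9460 mL/min = 0.0001577 m³/s.
Darcy's law rearranged: K = Q·L / (A·Δh) = 0.0001577 × 0.327 / (0.005877 × 1.33) = 0.006597 m/s = 569.9 m/day.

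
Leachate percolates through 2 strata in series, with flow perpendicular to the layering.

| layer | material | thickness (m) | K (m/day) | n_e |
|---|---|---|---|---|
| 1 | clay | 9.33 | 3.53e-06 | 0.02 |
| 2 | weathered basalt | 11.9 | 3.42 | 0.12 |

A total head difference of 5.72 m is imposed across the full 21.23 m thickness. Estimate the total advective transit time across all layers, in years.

With flow normal to the layers, continuity requires the same specific discharge q through every layer.
Σ(b_i/K_i) = 9.33/3.53e-06 + 11.9/3.42 = 2.643e+06 d.
q = Δh / Σ(b_i/K_i) = 5.72 / 2.643e+06 = 2.164e-06 m/day.
In each layer the seepage velocity is v_i = q/n_i, so the layer transit time is t_i = b_i·n_i / q:
  layer 1 (clay): t_1 = 9.33 × 0.02 / 2.164e-06 = 86223 d
  layer 2 (weathered basalt): t_2 = 11.9 × 0.12 / 2.164e-06 = 6.598e+05 d
Total t = Σ t_i = 7.461e+05 days = 2043 years.

2040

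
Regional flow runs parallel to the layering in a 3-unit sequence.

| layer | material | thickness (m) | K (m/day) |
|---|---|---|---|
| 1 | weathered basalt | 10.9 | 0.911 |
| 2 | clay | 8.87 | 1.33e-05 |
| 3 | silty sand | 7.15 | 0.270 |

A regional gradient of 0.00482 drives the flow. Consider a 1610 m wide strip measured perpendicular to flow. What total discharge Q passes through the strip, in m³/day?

92.0

Flow is parallel to layering, so each bed carries its own Darcy discharge and the transmissivities add.
Σ(K_i·b_i) = 0.911×10.9 + 1.33e-05×8.87 + 0.270×7.15 = 11.86 m²/day.
Hydraulic gradient i = 0.00482.
Q = Σ(K_i·b_i) · W · i = 11.86 × 1610 × 0.004820 = 92.04 m³/day.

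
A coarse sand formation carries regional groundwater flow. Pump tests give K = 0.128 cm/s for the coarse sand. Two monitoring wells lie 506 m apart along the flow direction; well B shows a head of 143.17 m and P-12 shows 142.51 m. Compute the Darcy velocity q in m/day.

Convert K: 0.128 cm/s × 864 = 110.6 m/day.
Hydraulic gradient i = (143.17 − 142.51) / 506 = 0.66 / 506 = 0.001304.
Specific discharge q = K · i = 110.6 × 0.001304 = 0.1443 m/day.

0.144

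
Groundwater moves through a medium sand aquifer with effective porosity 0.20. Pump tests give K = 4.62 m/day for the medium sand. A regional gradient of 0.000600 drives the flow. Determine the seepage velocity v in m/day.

0.0139

Hydraulic gradient i = 0.000600.
Darcy flux q = K · i = 4.620 × 0.0006000 = 0.002772 m/day.
Seepage velocity v = q / n_e = 0.002772 / 0.20 = 0.01386 m/day.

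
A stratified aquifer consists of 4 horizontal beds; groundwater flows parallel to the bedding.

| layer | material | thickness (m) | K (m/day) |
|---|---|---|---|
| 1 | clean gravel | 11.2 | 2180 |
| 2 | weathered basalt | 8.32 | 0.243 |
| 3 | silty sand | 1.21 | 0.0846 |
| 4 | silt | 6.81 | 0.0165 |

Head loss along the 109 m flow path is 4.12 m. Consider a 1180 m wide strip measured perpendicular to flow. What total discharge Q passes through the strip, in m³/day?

1.09e+06

Flow is parallel to layering, so each bed carries its own Darcy discharge and the transmissivities add.
Σ(K_i·b_i) = 2180×11.2 + 0.243×8.32 + 0.0846×1.21 + 0.0165×6.81 = 24418 m²/day.
Hydraulic gradient i = Δh / L = 4.12 / 109 = 0.03780.
Q = Σ(K_i·b_i) · W · i = 24418 × 1180 × 0.03780 = 1.089e+06 m³/day.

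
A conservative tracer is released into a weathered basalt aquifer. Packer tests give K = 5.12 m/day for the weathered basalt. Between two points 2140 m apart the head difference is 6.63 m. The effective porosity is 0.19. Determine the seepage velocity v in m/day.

Hydraulic gradient i = Δh / L = 6.63 / 2140 = 0.003098.
Darcy flux q = K · i = 5.120 × 0.003098 = 0.01586 m/day.
Seepage velocity v = q / n_e = 0.01586 / 0.19 = 0.08349 m/day.

0.0835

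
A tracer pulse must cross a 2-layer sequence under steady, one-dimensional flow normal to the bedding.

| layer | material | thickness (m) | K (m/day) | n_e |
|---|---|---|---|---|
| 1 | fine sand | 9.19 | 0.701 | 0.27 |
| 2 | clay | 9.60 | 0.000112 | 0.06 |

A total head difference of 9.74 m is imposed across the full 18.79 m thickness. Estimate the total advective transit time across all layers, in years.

With flow normal to the layers, continuity requires the same specific discharge q through every layer.
Σ(b_i/K_i) = 9.19/0.701 + 9.60/0.000112 = 85727 d.
q = Δh / Σ(b_i/K_i) = 9.74 / 85727 = 0.0001136 m/day.
In each layer the seepage velocity is v_i = q/n_i, so the layer transit time is t_i = b_i·n_i / q:
  layer 1 (fine sand): t_1 = 9.19 × 0.27 / 0.0001136 = 21839 d
  layer 2 (clay): t_2 = 9.60 × 0.06 / 0.0001136 = 5070 d
Total t = Σ t_i = 26909 days = 73.67 years.

73.7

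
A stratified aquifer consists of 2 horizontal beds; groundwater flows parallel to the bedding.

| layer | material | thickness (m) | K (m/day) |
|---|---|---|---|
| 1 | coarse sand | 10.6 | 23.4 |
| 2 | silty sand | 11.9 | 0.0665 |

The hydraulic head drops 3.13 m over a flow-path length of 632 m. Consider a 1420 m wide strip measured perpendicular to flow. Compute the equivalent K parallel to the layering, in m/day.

11.1

Flow is parallel to layering, so each bed carries its own Darcy discharge and the transmissivities add.
Σ(K_i·b_i) = 23.4×10.6 + 0.0665×11.9 = 248.8 m²/day.
Total thickness b = 22.50 m, so K_eq = Σ(K_i·b_i)/b = 11.06 m/day.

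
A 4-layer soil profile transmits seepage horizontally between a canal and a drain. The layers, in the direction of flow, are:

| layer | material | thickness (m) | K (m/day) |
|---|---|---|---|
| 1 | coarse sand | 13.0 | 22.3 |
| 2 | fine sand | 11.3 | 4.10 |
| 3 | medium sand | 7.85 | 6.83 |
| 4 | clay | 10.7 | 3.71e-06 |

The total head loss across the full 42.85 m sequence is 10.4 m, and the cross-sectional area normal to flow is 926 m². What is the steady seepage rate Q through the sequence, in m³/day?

0.00334

Flow is perpendicular to layering, so the layers act in series and the equivalent K is the thickness-weighted harmonic mean.
Total thickness L = 13.0 + 11.3 + 7.85 + 10.7 = 42.85 m.
Σ(b_i/K_i) = 13.0/22.3 + 11.3/4.10 + 7.85/6.83 + 10.7/3.71e-06 = 2.884e+06 d.
K_eq = L / Σ(b_i/K_i) = 42.85 / 2.884e+06 = 1.486e-05 m/day.
Q = K_eq · A · (Δh/L) = 1.486e-05 × 926 × (10.4/42.85) = 0.003339 m³/day.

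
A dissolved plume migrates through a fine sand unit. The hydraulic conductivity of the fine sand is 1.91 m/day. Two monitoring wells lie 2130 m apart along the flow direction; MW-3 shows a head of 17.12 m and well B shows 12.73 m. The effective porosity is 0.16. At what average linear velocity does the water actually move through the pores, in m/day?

0.0246

Hydraulic gradient i = (17.12 − 12.73) / 2130 = 4.39 / 2130 = 0.002061.
Darcy flux q = K · i = 1.910 × 0.002061 = 0.003937 m/day.
Seepage velocity v = q / n_e = 0.003937 / 0.16 = 0.02460 m/day.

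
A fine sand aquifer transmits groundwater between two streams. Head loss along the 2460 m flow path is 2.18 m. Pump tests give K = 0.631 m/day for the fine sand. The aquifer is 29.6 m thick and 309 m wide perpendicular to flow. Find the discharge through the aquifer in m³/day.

Cross-sectional area A = 309 × 29.6 = 9146 m².
Hydraulic gradient i = Δh / L = 2.18 / 2460 = 0.0008862.
Darcy's law: Q = K · A · i = 0.6310 × 9146 × 0.0008862 = 5.114 m³/day.

5.11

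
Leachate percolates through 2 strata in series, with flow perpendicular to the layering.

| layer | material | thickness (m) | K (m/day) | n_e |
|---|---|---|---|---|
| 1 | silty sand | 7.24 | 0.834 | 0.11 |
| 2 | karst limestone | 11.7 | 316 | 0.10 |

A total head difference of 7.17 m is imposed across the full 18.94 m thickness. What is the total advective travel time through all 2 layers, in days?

With flow normal to the layers, continuity requires the same specific discharge q through every layer.
Σ(b_i/K_i) = 7.24/0.834 + 11.7/316 = 8.718 d.
q = Δh / Σ(b_i/K_i) = 7.17 / 8.718 = 0.8224 m/day.
In each layer the seepage velocity is v_i = q/n_i, so the layer transit time is t_i = b_i·n_i / q:
  layer 1 (silty sand): t_1 = 7.24 × 0.11 / 0.8224 = 0.9684 d
  layer 2 (karst limestone): t_2 = 11.7 × 0.10 / 0.8224 = 1.423 d
Total t = Σ t_i = 2.391 days.

2.39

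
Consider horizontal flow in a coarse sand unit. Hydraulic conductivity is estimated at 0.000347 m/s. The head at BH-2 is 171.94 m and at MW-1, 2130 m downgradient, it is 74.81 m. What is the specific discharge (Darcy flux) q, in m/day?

Convert K: 0.000347 m/s × 86400 = 29.98 m/day.
Hydraulic gradient i = (171.94 − 74.81) / 2130 = 97.13 / 2130 = 0.04560.
Specific discharge q = K · i = 29.98 × 0.04560 = 1.367 m/day.

1.37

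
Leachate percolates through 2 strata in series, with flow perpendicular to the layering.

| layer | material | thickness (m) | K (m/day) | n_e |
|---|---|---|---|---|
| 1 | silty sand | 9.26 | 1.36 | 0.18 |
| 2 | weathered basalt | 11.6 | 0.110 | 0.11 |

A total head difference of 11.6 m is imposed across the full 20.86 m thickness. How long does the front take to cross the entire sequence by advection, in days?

28.5

With flow normal to the layers, continuity requires the same specific discharge q through every layer.
Σ(b_i/K_i) = 9.26/1.36 + 11.6/0.110 = 112.3 d.
q = Δh / Σ(b_i/K_i) = 11.6 / 112.3 = 0.1033 m/day.
In each layer the seepage velocity is v_i = q/n_i, so the layer transit time is t_i = b_i·n_i / q:
  layer 1 (silty sand): t_1 = 9.26 × 0.18 / 0.1033 = 16.13 d
  layer 2 (weathered basalt): t_2 = 11.6 × 0.11 / 0.1033 = 12.35 d
Total t = Σ t_i = 28.48 days.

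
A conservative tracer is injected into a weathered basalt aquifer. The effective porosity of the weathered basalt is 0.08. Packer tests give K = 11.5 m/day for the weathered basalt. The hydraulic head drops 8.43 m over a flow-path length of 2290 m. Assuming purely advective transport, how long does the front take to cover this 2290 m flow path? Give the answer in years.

Hydraulic gradient i = Δh / L = 8.43 / 2290 = 0.003681.
Darcy flux q = K · i = 11.50 × 0.003681 = 0.04233 m/day.
Seepage velocity v = q / n_e = 0.04233 / 0.08 = 0.5292 m/day.
Travel time t = L / v = 2290 / 0.5292 = 4327 days = 11.85 years.

11.8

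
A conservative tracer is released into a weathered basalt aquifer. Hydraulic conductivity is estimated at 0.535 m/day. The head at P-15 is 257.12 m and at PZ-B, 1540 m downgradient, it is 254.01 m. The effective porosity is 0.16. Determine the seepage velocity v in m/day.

0.00675

Hydraulic gradient i = (257.12 − 254.01) / 1540 = 3.11 / 1540 = 0.002019.
Darcy flux q = K · i = 0.5350 × 0.002019 = 0.001080 m/day.
Seepage velocity v = q / n_e = 0.001080 / 0.16 = 0.006753 m/day.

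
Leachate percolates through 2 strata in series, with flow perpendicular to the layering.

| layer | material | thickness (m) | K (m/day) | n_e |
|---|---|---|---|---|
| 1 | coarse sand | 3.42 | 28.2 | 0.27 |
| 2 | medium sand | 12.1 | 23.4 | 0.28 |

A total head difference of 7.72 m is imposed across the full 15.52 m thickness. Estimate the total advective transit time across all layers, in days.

0.357

With flow normal to the layers, continuity requires the same specific discharge q through every layer.
Σ(b_i/K_i) = 3.42/28.2 + 12.1/23.4 = 0.6384 d.
q = Δh / Σ(b_i/K_i) = 7.72 / 0.6384 = 12.09 m/day.
In each layer the seepage velocity is v_i = q/n_i, so the layer transit time is t_i = b_i·n_i / q:
  layer 1 (coarse sand): t_1 = 3.42 × 0.27 / 12.09 = 0.07636 d
  layer 2 (medium sand): t_2 = 12.1 × 0.28 / 12.09 = 0.2802 d
Total t = Σ t_i = 0.3565 days.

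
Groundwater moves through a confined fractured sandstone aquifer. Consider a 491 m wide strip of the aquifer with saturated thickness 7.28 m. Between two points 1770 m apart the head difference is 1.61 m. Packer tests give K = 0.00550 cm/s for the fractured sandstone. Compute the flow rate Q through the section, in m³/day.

15.5

Convert K: 0.00550 cm/s × 864 = 4.752 m/day.
Cross-sectional area A = 491 × 7.28 = 3574 m².
Hydraulic gradient i = Δh / L = 1.61 / 1770 = 0.0009096.
Darcy's law: Q = K · A · i = 4.752 × 3574 × 0.0009096 = 15.45 m³/day.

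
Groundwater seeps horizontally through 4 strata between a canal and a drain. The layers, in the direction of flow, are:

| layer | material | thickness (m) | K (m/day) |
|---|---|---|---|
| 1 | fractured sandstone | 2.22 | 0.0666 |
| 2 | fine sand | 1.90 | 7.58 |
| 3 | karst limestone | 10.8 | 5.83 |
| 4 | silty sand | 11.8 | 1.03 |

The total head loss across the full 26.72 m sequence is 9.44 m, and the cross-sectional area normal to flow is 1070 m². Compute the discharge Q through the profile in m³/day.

215

Flow is perpendicular to layering, so the layers act in series and the equivalent K is the thickness-weighted harmonic mean.
Total thickness L = 2.22 + 1.90 + 10.8 + 11.8 = 26.72 m.
Σ(b_i/K_i) = 2.22/0.0666 + 1.90/7.58 + 10.8/5.83 + 11.8/1.03 = 46.89 d.
K_eq = L / Σ(b_i/K_i) = 26.72 / 46.89 = 0.5698 m/day.
Q = K_eq · A · (Δh/L) = 0.5698 × 1070 × (9.44/26.72) = 215.4 m³/day.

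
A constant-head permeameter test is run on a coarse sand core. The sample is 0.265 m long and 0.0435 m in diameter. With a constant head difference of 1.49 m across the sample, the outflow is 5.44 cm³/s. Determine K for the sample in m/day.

56.2

Cross-sectional area A = π·(d/2)² = π × (0.0435/2)² = 0.001486 m².
Convert discharge: 5.44 cm³/s = 5.440e-06 m³/s.
Darcy's law rearranged: K = Q·L / (A·Δh) = 5.440e-06 × 0.265 / (0.001486 × 1.49) = 0.0006510 m/s = 56.25 m/day.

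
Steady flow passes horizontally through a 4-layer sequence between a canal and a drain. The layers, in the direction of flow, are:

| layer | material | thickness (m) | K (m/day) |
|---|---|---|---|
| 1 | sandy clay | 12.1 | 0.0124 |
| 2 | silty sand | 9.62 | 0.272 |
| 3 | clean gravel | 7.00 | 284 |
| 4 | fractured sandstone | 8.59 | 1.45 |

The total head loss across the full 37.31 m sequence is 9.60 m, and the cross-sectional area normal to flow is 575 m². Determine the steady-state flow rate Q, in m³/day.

Flow is perpendicular to layering, so the layers act in series and the equivalent K is the thickness-weighted harmonic mean.
Total thickness L = 12.1 + 9.62 + 7.00 + 8.59 = 37.31 m.
Σ(b_i/K_i) = 12.1/0.0124 + 9.62/0.272 + 7.00/284 + 8.59/1.45 = 1017 d.
K_eq = L / Σ(b_i/K_i) = 37.31 / 1017 = 0.03668 m/day.
Q = K_eq · A · (Δh/L) = 0.03668 × 575 × (9.60/37.31) = 5.427 m³/day.

5.43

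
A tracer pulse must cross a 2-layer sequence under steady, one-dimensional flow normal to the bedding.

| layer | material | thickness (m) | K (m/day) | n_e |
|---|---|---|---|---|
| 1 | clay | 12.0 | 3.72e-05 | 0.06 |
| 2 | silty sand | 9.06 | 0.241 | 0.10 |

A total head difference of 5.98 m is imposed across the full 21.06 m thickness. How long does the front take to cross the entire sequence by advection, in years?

With flow normal to the layers, continuity requires the same specific discharge q through every layer.
Σ(b_i/K_i) = 12.0/3.72e-05 + 9.06/0.241 = 3.226e+05 d.
q = Δh / Σ(b_i/K_i) = 5.98 / 3.226e+05 = 1.854e-05 m/day.
In each layer the seepage velocity is v_i = q/n_i, so the layer transit time is t_i = b_i·n_i / q:
  layer 1 (clay): t_1 = 12.0 × 0.06 / 1.854e-05 = 38844 d
  layer 2 (silty sand): t_2 = 9.06 × 0.10 / 1.854e-05 = 48878 d
Total t = Σ t_i = 87722 days = 240.2 years.

240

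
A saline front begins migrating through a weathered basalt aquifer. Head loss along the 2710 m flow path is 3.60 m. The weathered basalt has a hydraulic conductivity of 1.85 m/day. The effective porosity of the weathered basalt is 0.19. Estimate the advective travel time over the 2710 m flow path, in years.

Hydraulic gradient i = Δh / L = 3.60 / 2710 = 0.001328.
Darcy flux q = K · i = 1.850 × 0.001328 = 0.002458 m/day.
Seepage velocity v = q / n_e = 0.002458 / 0.19 = 0.01293 m/day.
Travel time t = L / v = 2710 / 0.01293 = 2.095e+05 days = 573.6 years.

574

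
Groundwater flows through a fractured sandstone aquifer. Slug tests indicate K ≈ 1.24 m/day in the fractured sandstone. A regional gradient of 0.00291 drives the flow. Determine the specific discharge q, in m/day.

Hydraulic gradient i = 0.00291.
Specific discharge q = K · i = 1.240 × 0.002910 = 0.003608 m/day.

0.00361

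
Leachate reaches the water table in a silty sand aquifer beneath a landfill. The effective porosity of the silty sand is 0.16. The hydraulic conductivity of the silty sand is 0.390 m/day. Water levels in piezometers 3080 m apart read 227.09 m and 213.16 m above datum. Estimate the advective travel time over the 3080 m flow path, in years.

765

Hydraulic gradient i = (227.09 − 213.16) / 3080 = 13.93 / 3080 = 0.004523.
Darcy flux q = K · i = 0.3900 × 0.004523 = 0.001764 m/day.
Seepage velocity v = q / n_e = 0.001764 / 0.16 = 0.01102 m/day.
Travel time t = L / v = 3080 / 0.01102 = 2.794e+05 days = 764.9 years.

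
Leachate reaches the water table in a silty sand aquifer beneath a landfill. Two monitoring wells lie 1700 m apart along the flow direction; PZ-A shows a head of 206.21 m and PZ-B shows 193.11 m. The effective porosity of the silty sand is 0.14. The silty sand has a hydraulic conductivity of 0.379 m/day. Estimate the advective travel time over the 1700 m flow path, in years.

223

Hydraulic gradient i = (206.21 − 193.11) / 1700 = 13.1 / 1700 = 0.007706.
Darcy flux q = K · i = 0.3790 × 0.007706 = 0.002921 m/day.
Seepage velocity v = q / n_e = 0.002921 / 0.14 = 0.02086 m/day.
Travel time t = L / v = 1700 / 0.02086 = 81492 days = 223.1 years.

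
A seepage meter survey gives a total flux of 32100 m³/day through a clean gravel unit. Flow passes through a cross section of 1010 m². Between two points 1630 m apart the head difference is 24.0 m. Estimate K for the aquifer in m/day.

2160

Hydraulic gradient i = Δh / L = 24.0 / 1630 = 0.01472.
From Q = K·A·i, K = Q / (A·i) = 32100 / (1010 × 0.01472) = 2159 m/day.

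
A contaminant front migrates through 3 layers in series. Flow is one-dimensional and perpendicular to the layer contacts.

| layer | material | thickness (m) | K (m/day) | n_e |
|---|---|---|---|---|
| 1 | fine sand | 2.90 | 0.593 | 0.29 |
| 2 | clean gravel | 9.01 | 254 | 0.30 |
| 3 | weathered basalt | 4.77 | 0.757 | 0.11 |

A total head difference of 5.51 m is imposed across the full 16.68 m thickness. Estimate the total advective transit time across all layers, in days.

With flow normal to the layers, continuity requires the same specific discharge q through every layer.
Σ(b_i/K_i) = 2.90/0.593 + 9.01/254 + 4.77/0.757 = 11.23 d.
q = Δh / Σ(b_i/K_i) = 5.51 / 11.23 = 0.4908 m/day.
In each layer the seepage velocity is v_i = q/n_i, so the layer transit time is t_i = b_i·n_i / q:
  layer 1 (fine sand): t_1 = 2.90 × 0.29 / 0.4908 = 1.714 d
  layer 2 (clean gravel): t_2 = 9.01 × 0.30 / 0.4908 = 5.508 d
  layer 3 (weathered basalt): t_3 = 4.77 × 0.11 / 0.4908 = 1.069 d
Total t = Σ t_i = 8.290 days.

8.29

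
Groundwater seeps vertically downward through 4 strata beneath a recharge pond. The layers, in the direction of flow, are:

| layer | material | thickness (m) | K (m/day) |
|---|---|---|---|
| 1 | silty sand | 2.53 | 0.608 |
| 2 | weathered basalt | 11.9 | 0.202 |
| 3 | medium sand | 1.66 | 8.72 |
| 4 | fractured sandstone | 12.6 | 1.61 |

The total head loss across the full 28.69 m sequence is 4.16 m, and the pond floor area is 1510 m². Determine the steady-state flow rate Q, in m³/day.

88.4

Flow is perpendicular to layering, so the layers act in series and the equivalent K is the thickness-weighted harmonic mean.
Total thickness L = 2.53 + 11.9 + 1.66 + 12.6 = 28.69 m.
Σ(b_i/K_i) = 2.53/0.608 + 11.9/0.202 + 1.66/8.72 + 12.6/1.61 = 71.09 d.
K_eq = L / Σ(b_i/K_i) = 28.69 / 71.09 = 0.4036 m/day.
Q = K_eq · A · (Δh/L) = 0.4036 × 1510 × (4.16/28.69) = 88.36 m³/day.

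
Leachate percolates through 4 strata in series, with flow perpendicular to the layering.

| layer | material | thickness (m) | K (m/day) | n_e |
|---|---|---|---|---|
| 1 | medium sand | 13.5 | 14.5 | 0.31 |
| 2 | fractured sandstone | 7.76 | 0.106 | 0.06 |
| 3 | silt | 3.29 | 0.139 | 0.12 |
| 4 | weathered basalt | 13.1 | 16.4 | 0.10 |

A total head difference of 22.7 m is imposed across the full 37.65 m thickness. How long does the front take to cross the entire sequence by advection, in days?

27.6

With flow normal to the layers, continuity requires the same specific discharge q through every layer.
Σ(b_i/K_i) = 13.5/14.5 + 7.76/0.106 + 3.29/0.139 + 13.1/16.4 = 98.61 d.
q = Δh / Σ(b_i/K_i) = 22.7 / 98.61 = 0.2302 m/day.
In each layer the seepage velocity is v_i = q/n_i, so the layer transit time is t_i = b_i·n_i / q:
  layer 1 (medium sand): t_1 = 13.5 × 0.31 / 0.2302 = 18.18 d
  layer 2 (fractured sandstone): t_2 = 7.76 × 0.06 / 0.2302 = 2.023 d
  layer 3 (silt): t_3 = 3.29 × 0.12 / 0.2302 = 1.715 d
  layer 4 (weathered basalt): t_4 = 13.1 × 0.10 / 0.2302 = 5.691 d
Total t = Σ t_i = 27.61 days.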